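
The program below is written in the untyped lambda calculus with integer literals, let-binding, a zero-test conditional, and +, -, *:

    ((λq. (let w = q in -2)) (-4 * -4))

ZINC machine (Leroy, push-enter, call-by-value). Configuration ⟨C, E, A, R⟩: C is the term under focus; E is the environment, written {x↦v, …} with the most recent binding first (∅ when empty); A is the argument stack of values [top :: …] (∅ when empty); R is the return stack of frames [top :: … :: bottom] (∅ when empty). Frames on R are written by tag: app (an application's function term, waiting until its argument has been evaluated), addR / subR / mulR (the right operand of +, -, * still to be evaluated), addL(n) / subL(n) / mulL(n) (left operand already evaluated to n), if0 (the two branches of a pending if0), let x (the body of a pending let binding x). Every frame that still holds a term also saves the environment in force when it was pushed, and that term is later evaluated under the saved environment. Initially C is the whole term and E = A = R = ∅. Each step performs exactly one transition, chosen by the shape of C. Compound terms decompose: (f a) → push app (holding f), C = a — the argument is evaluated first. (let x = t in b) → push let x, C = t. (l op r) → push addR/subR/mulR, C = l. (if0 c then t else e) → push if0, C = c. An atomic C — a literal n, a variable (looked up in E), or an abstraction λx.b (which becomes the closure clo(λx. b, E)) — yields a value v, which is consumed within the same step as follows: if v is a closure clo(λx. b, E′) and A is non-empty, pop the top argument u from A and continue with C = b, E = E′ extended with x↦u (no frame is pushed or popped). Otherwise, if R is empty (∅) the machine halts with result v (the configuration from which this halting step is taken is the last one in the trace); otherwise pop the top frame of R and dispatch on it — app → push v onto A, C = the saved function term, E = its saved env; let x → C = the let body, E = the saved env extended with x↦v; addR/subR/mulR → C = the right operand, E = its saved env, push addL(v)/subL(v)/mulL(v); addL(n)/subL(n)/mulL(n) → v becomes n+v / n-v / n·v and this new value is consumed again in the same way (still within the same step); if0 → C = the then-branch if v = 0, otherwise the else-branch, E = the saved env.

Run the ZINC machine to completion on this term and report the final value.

Answer: -2

Execution trace:
t=0: ⟨C=((λq. (let w = q in -2)) (-4 * -4)); E=∅; A=∅; R=∅⟩
t=1: ⟨C=(-4 * -4); E=∅; A=∅; R=[app]⟩
t=2: ⟨C=-4; E=∅; A=∅; R=[mulR :: app]⟩
t=3: ⟨C=-4; E=∅; A=∅; R=[mulL(-4) :: app]⟩
t=4: ⟨C=(λq. (let w = q in -2)); E=∅; A=[16]; R=∅⟩
t=5: ⟨C=(let w = q in -2); E={q↦16}; A=∅; R=∅⟩
t=6: ⟨C=q; E={q↦16}; A=∅; R=[let w]⟩
t=7: ⟨C=-2; E={w↦16, q↦16}; A=∅; R=∅⟩
→ final value -2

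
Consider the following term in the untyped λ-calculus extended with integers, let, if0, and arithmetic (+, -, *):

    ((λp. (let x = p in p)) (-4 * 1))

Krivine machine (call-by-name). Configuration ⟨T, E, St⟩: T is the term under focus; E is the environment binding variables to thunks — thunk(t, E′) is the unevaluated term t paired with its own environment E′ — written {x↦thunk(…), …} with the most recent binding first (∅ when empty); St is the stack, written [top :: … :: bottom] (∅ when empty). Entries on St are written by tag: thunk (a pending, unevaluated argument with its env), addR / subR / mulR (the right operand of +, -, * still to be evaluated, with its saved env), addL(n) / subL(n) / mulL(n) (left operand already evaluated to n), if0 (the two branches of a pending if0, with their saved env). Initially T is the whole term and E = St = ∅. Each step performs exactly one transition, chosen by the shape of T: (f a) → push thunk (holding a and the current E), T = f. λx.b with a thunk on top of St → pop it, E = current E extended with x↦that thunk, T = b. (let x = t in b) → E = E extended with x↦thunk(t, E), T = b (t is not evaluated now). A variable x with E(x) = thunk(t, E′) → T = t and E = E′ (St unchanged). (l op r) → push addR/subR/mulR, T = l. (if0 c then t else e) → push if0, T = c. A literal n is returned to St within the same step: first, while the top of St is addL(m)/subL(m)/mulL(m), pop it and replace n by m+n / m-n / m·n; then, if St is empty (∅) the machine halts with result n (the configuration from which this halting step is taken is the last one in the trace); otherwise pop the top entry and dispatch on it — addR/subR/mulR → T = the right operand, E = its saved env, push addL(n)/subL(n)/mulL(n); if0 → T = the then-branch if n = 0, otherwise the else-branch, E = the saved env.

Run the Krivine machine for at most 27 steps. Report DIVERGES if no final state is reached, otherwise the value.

Answer: -4

Machine steps:
0. ⟨T=((λp. (let x = p in p)) (-4 * 1)); E=∅; St=∅⟩
1. ⟨T=(λp. (let x = p in p)); E=∅; St=[thunk]⟩
2. ⟨T=(let x = p in p); E={p↦thunk((-4 * 1), ∅)}; St=∅⟩
3. ⟨T=p; E={x↦thunk(p, {p↦thunk((-4 * 1), ∅)}), p↦thunk((-4 * 1), ∅)}; St=∅⟩
4. ⟨T=(-4 * 1); E=∅; St=∅⟩
5. ⟨T=-4; E=∅; St=[mulR]⟩
6. ⟨T=1; E=∅; St=[mulL(-4)]⟩
→ final value -4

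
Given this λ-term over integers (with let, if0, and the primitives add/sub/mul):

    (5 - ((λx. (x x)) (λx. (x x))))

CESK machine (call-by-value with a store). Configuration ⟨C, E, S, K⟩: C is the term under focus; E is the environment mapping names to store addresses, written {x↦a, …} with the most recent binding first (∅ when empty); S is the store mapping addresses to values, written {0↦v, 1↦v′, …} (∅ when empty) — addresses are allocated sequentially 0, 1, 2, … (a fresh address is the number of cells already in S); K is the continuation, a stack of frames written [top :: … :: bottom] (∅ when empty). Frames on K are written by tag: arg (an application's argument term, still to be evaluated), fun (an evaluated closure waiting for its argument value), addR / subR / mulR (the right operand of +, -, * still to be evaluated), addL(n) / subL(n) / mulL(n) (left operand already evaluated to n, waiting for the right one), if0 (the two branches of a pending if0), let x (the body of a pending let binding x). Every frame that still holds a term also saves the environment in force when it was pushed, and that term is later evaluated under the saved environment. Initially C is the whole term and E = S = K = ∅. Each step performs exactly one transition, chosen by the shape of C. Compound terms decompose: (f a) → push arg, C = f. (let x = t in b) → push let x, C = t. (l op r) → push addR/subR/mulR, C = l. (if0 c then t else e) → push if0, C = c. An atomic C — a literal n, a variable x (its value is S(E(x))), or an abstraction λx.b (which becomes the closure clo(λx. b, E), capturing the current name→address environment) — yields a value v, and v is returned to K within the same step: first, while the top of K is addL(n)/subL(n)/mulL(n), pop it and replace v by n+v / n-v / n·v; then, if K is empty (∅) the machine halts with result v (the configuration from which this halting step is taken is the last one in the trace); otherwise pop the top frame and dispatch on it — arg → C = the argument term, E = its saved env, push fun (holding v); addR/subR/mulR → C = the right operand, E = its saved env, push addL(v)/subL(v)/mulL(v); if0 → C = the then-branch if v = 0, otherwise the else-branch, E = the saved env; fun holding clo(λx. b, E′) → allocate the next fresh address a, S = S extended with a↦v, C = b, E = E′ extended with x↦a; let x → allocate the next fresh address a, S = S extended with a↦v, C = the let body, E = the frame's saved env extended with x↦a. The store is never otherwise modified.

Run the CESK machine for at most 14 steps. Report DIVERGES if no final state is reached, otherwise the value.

Answer: DIVERGES (no final state within 14 steps)

Execution trace:
0. [C=(5 - ((λx. (x x)) (λx. (x x)))) | E=∅ | S=∅ | K=∅]
1. [C=5 | E=∅ | S=∅ | K=[subR]]
2. [C=((λx. (x x)) (λx. (x x))) | E=∅ | S=∅ | K=[subL(5)]]
3. [C=(λx. (x x)) | E=∅ | S=∅ | K=[arg :: subL(5)]]
4. [C=(λx. (x x)) | E=∅ | S=∅ | K=[fun :: subL(5)]]
5. [C=(x x) | E={x↦0} | S={0↦clo(λx. (x x), ∅)} | K=[subL(5)]]
6. [C=x | E={x↦0} | S={0↦clo(λx. (x x), ∅)} | K=[arg :: subL(5)]]
7. [C=x | E={x↦0} | S={0↦clo(λx. (x x), ∅)} | K=[fun :: subL(5)]]
8. [C=(x x) | E={x↦1} | S={0↦clo(λx. (x x), ∅), 1↦clo(λx. (x x), ∅)} | K=[subL(5)]]
9. [C=x | E={x↦1} | S={0↦clo(λx. (x x), ∅), 1↦clo(λx. (x x), ∅)} | K=[arg :: subL(5)]]
10. [C=x | E={x↦1} | S={0↦clo(λx. (x x), ∅), 1↦clo(λx. (x x), ∅)} | K=[fun :: subL(5)]]
11. [C=(x x) | E={x↦2} | S={0↦clo(λx. (x x), ∅), 1↦clo(λx. (x x), ∅), 2↦clo(λx. (x x), ∅)} | K=[subL(5)]]
12. [C=x | E={x↦2} | S={0↦clo(λx. (x x), ∅), 1↦clo(λx. (x x), ∅), 2↦clo(λx. (x x), ∅)} | K=[arg :: subL(5)]]
13. [C=x | E={x↦2} | S={0↦clo(λx. (x x), ∅), 1↦clo(λx. (x x), ∅), 2↦clo(λx. (x x), ∅)} | K=[fun :: subL(5)]]
14. [C=(x x) | E={x↦3} | S={0↦clo(λx. (x x), ∅), 1↦clo(λx. (x x), ∅), 2↦clo(λx. (x x), ∅), 3↦clo(λx. (x x), ∅)} | K=[subL(5)]]
→ 14 transitions taken and the configuration is still not final: no result within 14 steps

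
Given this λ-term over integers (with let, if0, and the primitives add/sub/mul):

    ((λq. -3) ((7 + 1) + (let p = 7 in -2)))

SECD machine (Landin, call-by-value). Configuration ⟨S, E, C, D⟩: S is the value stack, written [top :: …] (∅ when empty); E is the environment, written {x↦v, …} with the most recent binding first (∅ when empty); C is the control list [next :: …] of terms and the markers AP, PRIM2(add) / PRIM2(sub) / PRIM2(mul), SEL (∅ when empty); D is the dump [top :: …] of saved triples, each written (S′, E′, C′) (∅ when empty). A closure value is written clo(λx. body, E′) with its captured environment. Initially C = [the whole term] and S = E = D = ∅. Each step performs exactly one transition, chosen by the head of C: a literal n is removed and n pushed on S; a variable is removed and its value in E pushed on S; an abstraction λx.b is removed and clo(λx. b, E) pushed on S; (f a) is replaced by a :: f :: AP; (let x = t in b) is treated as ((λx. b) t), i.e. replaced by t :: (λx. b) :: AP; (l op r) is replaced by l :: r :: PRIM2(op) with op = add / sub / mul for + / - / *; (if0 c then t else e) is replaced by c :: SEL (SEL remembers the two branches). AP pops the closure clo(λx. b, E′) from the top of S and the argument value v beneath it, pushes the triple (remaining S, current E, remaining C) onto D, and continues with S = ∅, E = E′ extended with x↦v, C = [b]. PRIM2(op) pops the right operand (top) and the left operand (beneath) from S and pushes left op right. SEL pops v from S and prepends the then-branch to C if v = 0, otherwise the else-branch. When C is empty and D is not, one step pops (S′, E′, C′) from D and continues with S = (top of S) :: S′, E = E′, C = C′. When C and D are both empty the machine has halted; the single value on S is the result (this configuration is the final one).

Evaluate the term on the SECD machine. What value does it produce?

Answer: -3

Execution trace:
0. <S=∅, E=∅, C=[((λq. -3) ((7 + 1) + (let p = 7 in -2)))], D=∅>
1. <S=∅, E=∅, C=[((7 + 1) + (let p = 7 in -2)) :: (λq. -3) :: AP], D=∅>
2. <S=∅, E=∅, C=[(7 + 1) :: (let p = 7 in -2) :: PRIM2(add) :: (λq. -3) :: AP], D=∅>
3. <S=∅, E=∅, C=[7 :: 1 :: PRIM2(add) :: (let p = 7 in -2) :: PRIM2(add) :: (λq. -3) :: AP], D=∅>
4. <S=[7], E=∅, C=[1 :: PRIM2(add) :: (let p = 7 in -2) :: PRIM2(add) :: (λq. -3) :: AP], D=∅>
5. <S=[1 :: 7], E=∅, C=[PRIM2(add) :: (let p = 7 in -2) :: PRIM2(add) :: (λq. -3) :: AP], D=∅>
6. <S=[8], E=∅, C=[(let p = 7 in -2) :: PRIM2(add) :: (λq. -3) :: AP], D=∅>
7. <S=[8], E=∅, C=[7 :: (λp. -2) :: AP :: PRIM2(add) :: (λq. -3) :: AP], D=∅>
8. <S=[7 :: 8], E=∅, C=[(λp. -2) :: AP :: PRIM2(add) :: (λq. -3) :: AP], D=∅>
9. <S=[clo(λp. -2, ∅) :: 7 :: 8], E=∅, C=[AP :: PRIM2(add) :: (λq. -3) :: AP], D=∅>
10. <S=∅, E={p↦7}, C=[-2], D=[([8], ∅, [PRIM2(add) :: (λq. -3) :: AP])]>
11. <S=[-2], E={p↦7}, C=∅, D=[([8], ∅, [PRIM2(add) :: (λq. -3) :: AP])]>
12. <S=[-2 :: 8], E=∅, C=[PRIM2(add) :: (λq. -3) :: AP], D=∅>
13. <S=[6], E=∅, C=[(λq. -3) :: AP], D=∅>
14. <S=[clo(λq. -3, ∅) :: 6], E=∅, C=[AP], D=∅>
15. <S=∅, E={q↦6}, C=[-3], D=[(∅, ∅, ∅)]>
16. <S=[-3], E={q↦6}, C=∅, D=[(∅, ∅, ∅)]>
17. <S=[-3], E=∅, C=∅, D=∅>
→ final value -3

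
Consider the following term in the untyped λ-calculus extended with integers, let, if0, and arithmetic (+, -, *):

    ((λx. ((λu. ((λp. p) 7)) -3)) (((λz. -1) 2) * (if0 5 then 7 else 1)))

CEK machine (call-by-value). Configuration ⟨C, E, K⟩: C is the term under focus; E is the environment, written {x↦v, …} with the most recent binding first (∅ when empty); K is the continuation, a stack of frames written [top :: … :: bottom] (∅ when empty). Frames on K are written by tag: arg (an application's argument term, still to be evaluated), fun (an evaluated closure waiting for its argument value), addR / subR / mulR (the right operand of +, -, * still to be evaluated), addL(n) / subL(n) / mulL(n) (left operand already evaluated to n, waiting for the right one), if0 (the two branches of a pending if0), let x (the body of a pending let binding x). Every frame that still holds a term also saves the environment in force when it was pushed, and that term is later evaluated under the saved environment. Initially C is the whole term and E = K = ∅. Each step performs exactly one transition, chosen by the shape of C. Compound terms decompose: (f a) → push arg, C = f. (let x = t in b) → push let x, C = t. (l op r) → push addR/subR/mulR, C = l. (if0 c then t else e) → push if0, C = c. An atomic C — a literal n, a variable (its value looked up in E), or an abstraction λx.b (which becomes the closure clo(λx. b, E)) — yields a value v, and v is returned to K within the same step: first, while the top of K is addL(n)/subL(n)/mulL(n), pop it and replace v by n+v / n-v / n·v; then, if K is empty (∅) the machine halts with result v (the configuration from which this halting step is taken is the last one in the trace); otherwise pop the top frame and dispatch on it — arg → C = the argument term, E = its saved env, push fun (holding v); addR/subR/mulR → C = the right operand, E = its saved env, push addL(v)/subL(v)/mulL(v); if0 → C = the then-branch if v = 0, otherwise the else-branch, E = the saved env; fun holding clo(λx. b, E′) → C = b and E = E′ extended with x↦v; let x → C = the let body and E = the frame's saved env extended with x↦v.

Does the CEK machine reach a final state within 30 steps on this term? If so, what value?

Answer: 7

Derivation:
t=0: [C=((λx. ((λu. ((λp. p) 7)) -3)) (((λz. -1) 2) * (if0 5 then 7 else 1))) | E=∅ | K=∅]
t=1: [C=(λx. ((λu. ((λp. p) 7)) -3)) | E=∅ | K=[arg]]
t=2: [C=(((λz. -1) 2) * (if0 5 then 7 else 1)) | E=∅ | K=[fun]]
t=3: [C=((λz. -1) 2) | E=∅ | K=[mulR :: fun]]
t=4: [C=(λz. -1) | E=∅ | K=[arg :: mulR :: fun]]
t=5: [C=2 | E=∅ | K=[fun :: mulR :: fun]]
t=6: [C=-1 | E={z↦2} | K=[mulR :: fun]]
t=7: [C=(if0 5 then 7 else 1) | E=∅ | K=[mulL(-1) :: fun]]
t=8: [C=5 | E=∅ | K=[if0 :: mulL(-1) :: fun]]
t=9: [C=1 | E=∅ | K=[mulL(-1) :: fun]]
t=10: [C=((λu. ((λp. p) 7)) -3) | E={x↦-1} | K=∅]
t=11: [C=(λu. ((λp. p) 7)) | E={x↦-1} | K=[arg]]
t=12: [C=-3 | E={x↦-1} | K=[fun]]
t=13: [C=((λp. p) 7) | E={u↦-3, x↦-1} | K=∅]
t=14: [C=(λp. p) | E={u↦-3, x↦-1} | K=[arg]]
t=15: [C=7 | E={u↦-3, x↦-1} | K=[fun]]
t=16: [C=p | E={p↦7, u↦-3, x↦-1} | K=∅]
→ final value 7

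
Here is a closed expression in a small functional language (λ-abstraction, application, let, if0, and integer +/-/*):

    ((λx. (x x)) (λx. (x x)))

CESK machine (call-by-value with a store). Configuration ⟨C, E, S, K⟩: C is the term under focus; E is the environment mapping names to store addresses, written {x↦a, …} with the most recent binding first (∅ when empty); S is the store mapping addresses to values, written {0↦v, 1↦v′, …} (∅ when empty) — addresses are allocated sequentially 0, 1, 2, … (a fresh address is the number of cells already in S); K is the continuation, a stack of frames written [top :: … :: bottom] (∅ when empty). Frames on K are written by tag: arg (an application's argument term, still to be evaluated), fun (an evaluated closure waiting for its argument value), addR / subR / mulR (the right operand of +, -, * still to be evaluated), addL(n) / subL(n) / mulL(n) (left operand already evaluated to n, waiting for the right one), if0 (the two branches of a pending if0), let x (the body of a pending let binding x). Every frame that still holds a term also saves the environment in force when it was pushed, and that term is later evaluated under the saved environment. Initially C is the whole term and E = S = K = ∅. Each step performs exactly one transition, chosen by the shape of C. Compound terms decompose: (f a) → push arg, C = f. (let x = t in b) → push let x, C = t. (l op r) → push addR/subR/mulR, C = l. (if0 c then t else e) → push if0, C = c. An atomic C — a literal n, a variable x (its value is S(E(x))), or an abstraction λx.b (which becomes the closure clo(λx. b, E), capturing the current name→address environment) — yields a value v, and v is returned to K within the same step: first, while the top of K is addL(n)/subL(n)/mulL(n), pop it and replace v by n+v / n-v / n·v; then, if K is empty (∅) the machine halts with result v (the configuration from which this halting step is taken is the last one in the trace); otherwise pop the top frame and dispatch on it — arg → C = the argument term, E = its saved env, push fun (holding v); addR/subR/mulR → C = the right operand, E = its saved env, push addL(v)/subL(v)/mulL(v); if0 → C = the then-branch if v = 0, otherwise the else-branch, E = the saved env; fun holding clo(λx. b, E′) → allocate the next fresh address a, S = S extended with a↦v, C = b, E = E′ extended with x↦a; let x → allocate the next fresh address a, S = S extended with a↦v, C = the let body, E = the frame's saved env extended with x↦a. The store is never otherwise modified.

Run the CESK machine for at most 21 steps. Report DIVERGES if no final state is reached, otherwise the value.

t=0: [C=((λx. (x x)) (λx. (x x))) | E=∅ | S=∅ | K=∅]
t=1: [C=(λx. (x x)) | E=∅ | S=∅ | K=[arg]]
t=2: [C=(λx. (x x)) | E=∅ | S=∅ | K=[fun]]
t=3: [C=(x x) | E={x↦0} | S={0↦clo(λx. (x x), ∅)} | K=∅]
t=4: [C=x | E={x↦0} | S={0↦clo(λx. (x x), ∅)} | K=[arg]]
t=5: [C=x | E={x↦0} | S={0↦clo(λx. (x x), ∅)} | K=[fun]]
t=6: [C=(x x) | E={x↦1} | S={0↦clo(λx. (x x), ∅), 1↦clo(λx. (x x), ∅)} | K=∅]
t=7: [C=x | E={x↦1} | S={0↦clo(λx. (x x), ∅), 1↦clo(λx. (x x), ∅)} | K=[arg]]
t=8: [C=x | E={x↦1} | S={0↦clo(λx. (x x), ∅), 1↦clo(λx. (x x), ∅)} | K=[fun]]
t=9: [C=(x x) | E={x↦2} | S={0↦clo(λx. (x x), ∅), 1↦clo(λx. (x x), ∅), 2↦clo(λx. (x x), ∅)} | K=∅]
t=10: [C=x | E={x↦2} | S={0↦clo(λx. (x x), ∅), 1↦clo(λx. (x x), ∅), 2↦clo(λx. (x x), ∅)} | K=[arg]]
t=11: [C=x | E={x↦2} | S={0↦clo(λx. (x x), ∅), 1↦clo(λx. (x x), ∅), 2↦clo(λx. (x x), ∅)} | K=[fun]]
t=12: [C=(x x) | E={x↦3} | S={0↦clo(λx. (x x), ∅), 1↦clo(λx. (x x), ∅), 2↦clo(λx. (x x), ∅), 3↦clo(λx. (x x), ∅)} | K=∅]
t=13: [C=x | E={x↦3} | S={0↦clo(λx. (x x), ∅), 1↦clo(λx. (x x), ∅), 2↦clo(λx. (x x), ∅), 3↦clo(λx. (x x), ∅)} | K=[arg]]
t=14: [C=x | E={x↦3} | S={0↦clo(λx. (x x), ∅), 1↦clo(λx. (x x), ∅), 2↦clo(λx. (x x), ∅), 3↦clo(λx. (x x), ∅)} | K=[fun]]
t=15: [C=(x x) | E={x↦4} | S={0↦clo(λx. (x x), ∅), 1↦clo(λx. (x x), ∅), 2↦clo(λx. (x x), ∅), 3↦clo(λx. (x x), ∅), 4↦clo(λx. (x x), ∅)} | K=∅]
t=16: [C=x | E={x↦4} | S={0↦clo(λx. (x x), ∅), 1↦clo(λx. (x x), ∅), 2↦clo(λx. (x x), ∅), 3↦clo(λx. (x x), ∅), 4↦clo(λx. (x x), ∅)} | K=[arg]]
t=17: [C=x | E={x↦4} | S={0↦clo(λx. (x x), ∅), 1↦clo(λx. (x x), ∅), 2↦clo(λx. (x x), ∅), 3↦clo(λx. (x x), ∅), 4↦clo(λx. (x x), ∅)} | K=[fun]]
t=18: [C=(x x) | E={x↦5} | S={0↦clo(λx. (x x), ∅), 1↦clo(λx. (x x), ∅), 2↦clo(λx. (x x), ∅), 3↦clo(λx. (x x), ∅), 4↦clo(λx. (x x), ∅), 5↦clo(λx. (x x), ∅)} | K=∅]
t=19: [C=x | E={x↦5} | S={0↦clo(λx. (x x), ∅), 1↦clo(λx. (x x), ∅), 2↦clo(λx. (x x), ∅), 3↦clo(λx. (x x), ∅), 4↦clo(λx. (x x), ∅), 5↦clo(λx. (x x), ∅)} | K=[arg]]
t=20: [C=x | E={x↦5} | S={0↦clo(λx. (x x), ∅), 1↦clo(λx. (x x), ∅), 2↦clo(λx. (x x), ∅), 3↦clo(λx. (x x), ∅), 4↦clo(λx. (x x), ∅), 5↦clo(λx. (x x), ∅)} | K=[fun]]
t=21: [C=(x x) | E={x↦6} | S={0↦clo(λx. (x x), ∅), 1↦clo(λx. (x x), ∅), 2↦clo(λx. (x x), ∅), 3↦clo(λx. (x x), ∅), 4↦clo(λx. (x x), ∅), 5↦clo(λx. (x x), ∅), 6↦clo(λx. (x x), ∅)} | K=∅]
→ 21 transitions taken and the configuration is still not final: no result within 21 steps

Answer: DIVERGES (no final state within 21 steps)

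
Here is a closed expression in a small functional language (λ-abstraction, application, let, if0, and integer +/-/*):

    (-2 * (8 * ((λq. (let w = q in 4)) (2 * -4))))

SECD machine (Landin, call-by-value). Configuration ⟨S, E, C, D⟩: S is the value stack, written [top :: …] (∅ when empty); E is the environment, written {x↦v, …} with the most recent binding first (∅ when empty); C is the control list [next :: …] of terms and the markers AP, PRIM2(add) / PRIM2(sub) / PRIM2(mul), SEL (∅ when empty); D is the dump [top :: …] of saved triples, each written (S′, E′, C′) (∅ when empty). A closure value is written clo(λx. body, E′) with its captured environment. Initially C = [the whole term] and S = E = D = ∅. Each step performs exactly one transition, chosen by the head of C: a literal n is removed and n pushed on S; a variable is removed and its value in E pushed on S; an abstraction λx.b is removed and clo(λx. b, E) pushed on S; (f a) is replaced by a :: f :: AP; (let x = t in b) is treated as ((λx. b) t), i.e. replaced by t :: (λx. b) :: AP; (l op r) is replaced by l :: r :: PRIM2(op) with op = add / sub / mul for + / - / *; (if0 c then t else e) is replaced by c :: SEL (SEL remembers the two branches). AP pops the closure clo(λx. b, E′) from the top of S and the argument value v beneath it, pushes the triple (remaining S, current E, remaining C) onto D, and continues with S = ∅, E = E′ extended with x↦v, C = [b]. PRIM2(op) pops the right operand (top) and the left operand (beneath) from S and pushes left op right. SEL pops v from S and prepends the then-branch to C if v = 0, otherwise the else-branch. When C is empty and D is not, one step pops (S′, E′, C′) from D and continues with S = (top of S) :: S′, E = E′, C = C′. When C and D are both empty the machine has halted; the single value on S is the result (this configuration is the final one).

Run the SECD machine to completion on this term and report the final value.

[0] <S=∅, E=∅, C=[(-2 * (8 * ((λq. (let w = q in 4)) (2 * -4))))], D=∅>
[1] <S=∅, E=∅, C=[-2 :: (8 * ((λq. (let w = q in 4)) (2 * -4))) :: PRIM2(mul)], D=∅>
[2] <S=[-2], E=∅, C=[(8 * ((λq. (let w = q in 4)) (2 * -4))) :: PRIM2(mul)], D=∅>
[3] <S=[-2], E=∅, C=[8 :: ((λq. (let w = q in 4)) (2 * -4)) :: PRIM2(mul) :: PRIM2(mul)], D=∅>
[4] <S=[8 :: -2], E=∅, C=[((λq. (let w = q in 4)) (2 * -4)) :: PRIM2(mul) :: PRIM2(mul)], D=∅>
[5] <S=[8 :: -2], E=∅, C=[(2 * -4) :: (λq. (let w = q in 4)) :: AP :: PRIM2(mul) :: PRIM2(mul)], D=∅>
[6] <S=[8 :: -2], E=∅, C=[2 :: -4 :: PRIM2(mul) :: (λq. (let w = q in 4)) :: AP :: PRIM2(mul) :: PRIM2(mul)], D=∅>
[7] <S=[2 :: 8 :: -2], E=∅, C=[-4 :: PRIM2(mul) :: (λq. (let w = q in 4)) :: AP :: PRIM2(mul) :: PRIM2(mul)], D=∅>
[8] <S=[-4 :: 2 :: 8 :: -2], E=∅, C=[PRIM2(mul) :: (λq. (let w = q in 4)) :: AP :: PRIM2(mul) :: PRIM2(mul)], D=∅>
[9] <S=[-8 :: 8 :: -2], E=∅, C=[(λq. (let w = q in 4)) :: AP :: PRIM2(mul) :: PRIM2(mul)], D=∅>
[10] <S=[clo(λq. (let w = q in 4), ∅) :: -8 :: 8 :: -2], E=∅, C=[AP :: PRIM2(mul) :: PRIM2(mul)], D=∅>
[11] <S=∅, E={q↦-8}, C=[(let w = q in 4)], D=[([8 :: -2], ∅, [PRIM2(mul) :: PRIM2(mul)])]>
[12] <S=∅, E={q↦-8}, C=[q :: (λw. 4) :: AP], D=[([8 :: -2], ∅, [PRIM2(mul) :: PRIM2(mul)])]>
[13] <S=[-8], E={q↦-8}, C=[(λw. 4) :: AP], D=[([8 :: -2], ∅, [PRIM2(mul) :: PRIM2(mul)])]>
[14] <S=[clo(λw. 4, {q↦-8}) :: -8], E={q↦-8}, C=[AP], D=[([8 :: -2], ∅, [PRIM2(mul) :: PRIM2(mul)])]>
[15] <S=∅, E={w↦-8, q↦-8}, C=[4], D=[(∅, {q↦-8}, ∅) :: ([8 :: -2], ∅, [PRIM2(mul) :: PRIM2(mul)])]>
[16] <S=[4], E={w↦-8, q↦-8}, C=∅, D=[(∅, {q↦-8}, ∅) :: ([8 :: -2], ∅, [PRIM2(mul) :: PRIM2(mul)])]>
[17] <S=[4], E={q↦-8}, C=∅, D=[([8 :: -2], ∅, [PRIM2(mul) :: PRIM2(mul)])]>
[18] <S=[4 :: 8 :: -2], E=∅, C=[PRIM2(mul) :: PRIM2(mul)], D=∅>
[19] <S=[32 :: -2], E=∅, C=[PRIM2(mul)], D=∅>
[20] <S=[-64], E=∅, C=∅, D=∅>
→ final value -64

Answer: -64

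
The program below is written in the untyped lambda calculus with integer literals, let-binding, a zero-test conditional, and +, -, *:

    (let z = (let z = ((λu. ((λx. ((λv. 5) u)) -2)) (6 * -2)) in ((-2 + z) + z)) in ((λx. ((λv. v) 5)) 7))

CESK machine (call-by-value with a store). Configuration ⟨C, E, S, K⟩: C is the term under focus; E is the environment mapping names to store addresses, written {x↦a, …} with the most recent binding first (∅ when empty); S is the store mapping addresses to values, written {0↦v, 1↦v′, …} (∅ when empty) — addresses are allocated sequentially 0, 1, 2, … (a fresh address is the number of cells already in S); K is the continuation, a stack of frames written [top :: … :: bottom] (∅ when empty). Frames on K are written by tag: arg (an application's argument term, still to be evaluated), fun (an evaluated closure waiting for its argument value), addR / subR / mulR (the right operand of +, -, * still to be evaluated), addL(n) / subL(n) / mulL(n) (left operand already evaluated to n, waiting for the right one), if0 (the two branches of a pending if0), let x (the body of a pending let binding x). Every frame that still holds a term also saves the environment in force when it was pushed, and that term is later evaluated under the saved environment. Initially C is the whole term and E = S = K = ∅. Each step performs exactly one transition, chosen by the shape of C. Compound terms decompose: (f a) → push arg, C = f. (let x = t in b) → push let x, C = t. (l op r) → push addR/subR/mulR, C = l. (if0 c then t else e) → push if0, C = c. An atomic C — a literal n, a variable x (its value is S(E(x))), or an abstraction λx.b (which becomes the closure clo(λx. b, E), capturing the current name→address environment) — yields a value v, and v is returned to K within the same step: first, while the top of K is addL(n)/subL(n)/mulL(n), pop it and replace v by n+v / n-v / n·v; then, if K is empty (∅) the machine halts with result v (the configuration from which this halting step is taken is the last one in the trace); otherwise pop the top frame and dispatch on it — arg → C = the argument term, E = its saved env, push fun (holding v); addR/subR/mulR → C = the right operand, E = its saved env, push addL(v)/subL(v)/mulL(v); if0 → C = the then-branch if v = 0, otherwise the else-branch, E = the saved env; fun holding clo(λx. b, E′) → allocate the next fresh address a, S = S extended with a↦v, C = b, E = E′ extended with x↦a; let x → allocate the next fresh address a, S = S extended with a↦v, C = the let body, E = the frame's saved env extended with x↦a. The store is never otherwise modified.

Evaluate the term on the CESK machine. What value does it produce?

0. ⟨C=(let z = (let z = ((λu. ((λx. ((λv. 5) u)) -2)) (6 * -2)) in ((-2 + z) + z)) in ((λx. ((λv. v) 5)) 7)); E=∅; S=∅; K=∅⟩
1. ⟨C=(let z = ((λu. ((λx. ((λv. 5) u)) -2)) (6 * -2)) in ((-2 + z) + z)); E=∅; S=∅; K=[let z]⟩
2. ⟨C=((λu. ((λx. ((λv. 5) u)) -2)) (6 * -2)); E=∅; S=∅; K=[let z :: let z]⟩
3. ⟨C=(λu. ((λx. ((λv. 5) u)) -2)); E=∅; S=∅; K=[arg :: let z :: let z]⟩
4. ⟨C=(6 * -2); E=∅; S=∅; K=[fun :: let z :: let z]⟩
5. ⟨C=6; E=∅; S=∅; K=[mulR :: fun :: let z :: let z]⟩
6. ⟨C=-2; E=∅; S=∅; K=[mulL(6) :: fun :: let z :: let z]⟩
7. ⟨C=((λx. ((λv. 5) u)) -2); E={u↦0}; S={0↦-12}; K=[let z :: let z]⟩
8. ⟨C=(λx. ((λv. 5) u)); E={u↦0}; S={0↦-12}; K=[arg :: let z :: let z]⟩
9. ⟨C=-2; E={u↦0}; S={0↦-12}; K=[fun :: let z :: let z]⟩
10. ⟨C=((λv. 5) u); E={x↦1, u↦0}; S={0↦-12, 1↦-2}; K=[let z :: let z]⟩
11. ⟨C=(λv. 5); E={x↦1, u↦0}; S={0↦-12, 1↦-2}; K=[arg :: let z :: let z]⟩
12. ⟨C=u; E={x↦1, u↦0}; S={0↦-12, 1↦-2}; K=[fun :: let z :: let z]⟩
13. ⟨C=5; E={v↦2, x↦1, u↦0}; S={0↦-12, 1↦-2, 2↦-12}; K=[let z :: let z]⟩
14. ⟨C=((-2 + z) + z); E={z↦3}; S={0↦-12, 1↦-2, 2↦-12, 3↦5}; K=[let z]⟩
15. ⟨C=(-2 + z); E={z↦3}; S={0↦-12, 1↦-2, 2↦-12, 3↦5}; K=[addR :: let z]⟩
16. ⟨C=-2; E={z↦3}; S={0↦-12, 1↦-2, 2↦-12, 3↦5}; K=[addR :: addR :: let z]⟩
17. ⟨C=z; E={z↦3}; S={0↦-12, 1↦-2, 2↦-12, 3↦5}; K=[addL(-2) :: addR :: let z]⟩
18. ⟨C=z; E={z↦3}; S={0↦-12, 1↦-2, 2↦-12, 3↦5}; K=[addL(3) :: let z]⟩
19. ⟨C=((λx. ((λv. v) 5)) 7); E={z↦4}; S={0↦-12, 1↦-2, 2↦-12, 3↦5, 4↦8}; K=∅⟩
20. ⟨C=(λx. ((λv. v) 5)); E={z↦4}; S={0↦-12, 1↦-2, 2↦-12, 3↦5, 4↦8}; K=[arg]⟩
21. ⟨C=7; E={z↦4}; S={0↦-12, 1↦-2, 2↦-12, 3↦5, 4↦8}; K=[fun]⟩
22. ⟨C=((λv. v) 5); E={x↦5, z↦4}; S={0↦-12, 1↦-2, 2↦-12, 3↦5, 4↦8, 5↦7}; K=∅⟩
23. ⟨C=(λv. v); E={x↦5, z↦4}; S={0↦-12, 1↦-2, 2↦-12, 3↦5, 4↦8, 5↦7}; K=[arg]⟩
24. ⟨C=5; E={x↦5, z↦4}; S={0↦-12, 1↦-2, 2↦-12, 3↦5, 4↦8, 5↦7}; K=[fun]⟩
25. ⟨C=v; E={v↦6, x↦5, z↦4}; S={0↦-12, 1↦-2, 2↦-12, 3↦5, 4↦8, 5↦7, 6↦5}; K=∅⟩
→ final value 5

Answer: 5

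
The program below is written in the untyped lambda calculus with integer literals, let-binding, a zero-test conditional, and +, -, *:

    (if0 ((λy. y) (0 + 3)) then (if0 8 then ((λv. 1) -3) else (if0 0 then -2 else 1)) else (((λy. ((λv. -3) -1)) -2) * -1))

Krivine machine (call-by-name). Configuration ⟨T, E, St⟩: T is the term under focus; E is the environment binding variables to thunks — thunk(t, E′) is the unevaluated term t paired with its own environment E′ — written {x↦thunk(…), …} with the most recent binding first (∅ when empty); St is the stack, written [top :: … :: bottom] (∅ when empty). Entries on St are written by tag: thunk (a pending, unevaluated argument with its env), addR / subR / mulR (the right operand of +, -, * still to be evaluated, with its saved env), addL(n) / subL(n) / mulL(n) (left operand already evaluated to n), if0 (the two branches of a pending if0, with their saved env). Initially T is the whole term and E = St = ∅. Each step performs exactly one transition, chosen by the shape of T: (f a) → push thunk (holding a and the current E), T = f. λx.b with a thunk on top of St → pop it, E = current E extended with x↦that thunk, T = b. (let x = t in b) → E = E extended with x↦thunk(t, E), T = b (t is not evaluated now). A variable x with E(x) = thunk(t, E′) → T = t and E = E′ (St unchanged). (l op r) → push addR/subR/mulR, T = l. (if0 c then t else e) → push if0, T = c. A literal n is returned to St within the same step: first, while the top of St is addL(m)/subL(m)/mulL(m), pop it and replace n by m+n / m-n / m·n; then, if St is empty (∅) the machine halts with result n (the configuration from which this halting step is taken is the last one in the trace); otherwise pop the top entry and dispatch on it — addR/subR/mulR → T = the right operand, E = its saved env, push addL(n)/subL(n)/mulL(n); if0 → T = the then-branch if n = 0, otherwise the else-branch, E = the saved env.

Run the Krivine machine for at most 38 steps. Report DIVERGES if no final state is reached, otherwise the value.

Answer: 3

Execution trace:
0. [T=(if0 ((λy. y) (0 + 3)) then (if0 8 then ((λv. 1) -3) else (if0 0 then -2 else 1)) else (((λy. ((λv. -3) -1)) -2) * -1)) | E=∅ | St=∅]
1. [T=((λy. y) (0 + 3)) | E=∅ | St=[if0]]
2. [T=(λy. y) | E=∅ | St=[thunk :: if0]]
3. [T=y | E={y↦thunk((0 + 3), ∅)} | St=[if0]]
4. [T=(0 + 3) | E=∅ | St=[if0]]
5. [T=0 | E=∅ | St=[addR :: if0]]
6. [T=3 | E=∅ | St=[addL(0) :: if0]]
7. [T=(((λy. ((λv. -3) -1)) -2) * -1) | E=∅ | St=∅]
8. [T=((λy. ((λv. -3) -1)) -2) | E=∅ | St=[mulR]]
9. [T=(λy. ((λv. -3) -1)) | E=∅ | St=[thunk :: mulR]]
10. [T=((λv. -3) -1) | E={y↦thunk(-2, ∅)} | St=[mulR]]
11. [T=(λv. -3) | E={y↦thunk(-2, ∅)} | St=[thunk :: mulR]]
12. [T=-3 | E={v↦thunk(-1, {y↦thunk(-2, ∅)}), y↦thunk(-2, ∅)} | St=[mulR]]
13. [T=-1 | E=∅ | St=[mulL(-3)]]
→ final value 3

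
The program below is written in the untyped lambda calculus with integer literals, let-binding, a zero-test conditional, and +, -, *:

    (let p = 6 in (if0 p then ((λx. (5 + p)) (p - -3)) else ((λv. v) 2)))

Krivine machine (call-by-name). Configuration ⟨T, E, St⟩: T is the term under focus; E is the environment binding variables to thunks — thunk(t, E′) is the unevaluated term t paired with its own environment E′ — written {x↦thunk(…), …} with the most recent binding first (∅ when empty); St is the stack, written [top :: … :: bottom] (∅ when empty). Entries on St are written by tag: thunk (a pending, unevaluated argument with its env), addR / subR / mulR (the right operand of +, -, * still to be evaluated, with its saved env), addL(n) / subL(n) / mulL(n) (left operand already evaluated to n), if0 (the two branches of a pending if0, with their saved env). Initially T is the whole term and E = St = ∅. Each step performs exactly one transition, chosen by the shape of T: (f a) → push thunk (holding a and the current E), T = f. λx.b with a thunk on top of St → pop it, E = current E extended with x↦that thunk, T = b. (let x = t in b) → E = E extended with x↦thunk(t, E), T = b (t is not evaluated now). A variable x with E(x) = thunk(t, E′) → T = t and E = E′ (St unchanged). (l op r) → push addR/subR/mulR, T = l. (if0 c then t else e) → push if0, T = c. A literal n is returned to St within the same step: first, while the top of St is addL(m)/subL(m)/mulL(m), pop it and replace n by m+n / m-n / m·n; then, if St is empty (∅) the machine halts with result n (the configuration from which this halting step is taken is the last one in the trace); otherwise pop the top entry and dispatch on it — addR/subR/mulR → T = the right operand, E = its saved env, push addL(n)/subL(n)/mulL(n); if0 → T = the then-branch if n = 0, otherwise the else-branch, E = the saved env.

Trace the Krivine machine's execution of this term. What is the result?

Answer: 2

Derivation:
t=0: [T=(let p = 6 in (if0 p then ((λx. (5 + p)) (p - -3)) else ((λv. v) 2))) | E=∅ | St=∅]
t=1: [T=(if0 p then ((λx. (5 + p)) (p - -3)) else ((λv. v) 2)) | E={p↦thunk(6, ∅)} | St=∅]
t=2: [T=p | E={p↦thunk(6, ∅)} | St=[if0]]
t=3: [T=6 | E=∅ | St=[if0]]
t=4: [T=((λv. v) 2) | E={p↦thunk(6, ∅)} | St=∅]
t=5: [T=(λv. v) | E={p↦thunk(6, ∅)} | St=[thunk]]
t=6: [T=v | E={v↦thunk(2, {p↦thunk(6, ∅)}), p↦thunk(6, ∅)} | St=∅]
t=7: [T=2 | E={p↦thunk(6, ∅)} | St=∅]
→ final value 2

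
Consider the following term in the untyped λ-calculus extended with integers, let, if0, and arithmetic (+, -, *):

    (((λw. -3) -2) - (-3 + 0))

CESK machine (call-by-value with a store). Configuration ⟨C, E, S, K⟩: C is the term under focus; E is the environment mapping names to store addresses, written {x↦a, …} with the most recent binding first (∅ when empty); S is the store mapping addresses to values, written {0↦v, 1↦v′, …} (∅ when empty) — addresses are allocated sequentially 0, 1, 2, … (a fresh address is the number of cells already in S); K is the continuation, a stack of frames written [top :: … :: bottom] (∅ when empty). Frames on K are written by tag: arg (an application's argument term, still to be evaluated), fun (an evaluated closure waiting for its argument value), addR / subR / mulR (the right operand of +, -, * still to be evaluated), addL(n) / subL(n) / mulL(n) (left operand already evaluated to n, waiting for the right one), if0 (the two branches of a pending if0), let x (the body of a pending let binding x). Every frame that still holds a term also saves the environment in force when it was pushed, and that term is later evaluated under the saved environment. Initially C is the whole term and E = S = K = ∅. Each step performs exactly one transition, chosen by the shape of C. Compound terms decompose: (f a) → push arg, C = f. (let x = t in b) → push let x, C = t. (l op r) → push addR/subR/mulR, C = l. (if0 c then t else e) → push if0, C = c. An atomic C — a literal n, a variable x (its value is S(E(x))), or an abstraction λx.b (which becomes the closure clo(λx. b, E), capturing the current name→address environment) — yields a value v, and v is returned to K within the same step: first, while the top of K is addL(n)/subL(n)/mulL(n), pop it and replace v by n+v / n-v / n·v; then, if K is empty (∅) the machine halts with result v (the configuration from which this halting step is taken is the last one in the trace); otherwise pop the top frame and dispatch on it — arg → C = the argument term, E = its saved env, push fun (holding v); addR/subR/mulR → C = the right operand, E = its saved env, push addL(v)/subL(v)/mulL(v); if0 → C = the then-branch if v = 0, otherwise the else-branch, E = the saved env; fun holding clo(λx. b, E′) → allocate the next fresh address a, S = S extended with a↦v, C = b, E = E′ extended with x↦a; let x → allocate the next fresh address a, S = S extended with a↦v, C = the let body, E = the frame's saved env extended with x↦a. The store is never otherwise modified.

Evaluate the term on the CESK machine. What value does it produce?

step 0: [C=(((λw. -3) -2) - (-3 + 0)) | E=∅ | S=∅ | K=∅]
step 1: [C=((λw. -3) -2) | E=∅ | S=∅ | K=[subR]]
step 2: [C=(λw. -3) | E=∅ | S=∅ | K=[arg :: subR]]
step 3: [C=-2 | E=∅ | S=∅ | K=[fun :: subR]]
step 4: [C=-3 | E={w↦0} | S={0↦-2} | K=[subR]]
step 5: [C=(-3 + 0) | E=∅ | S={0↦-2} | K=[subL(-3)]]
step 6: [C=-3 | E=∅ | S={0↦-2} | K=[addR :: subL(-3)]]
step 7: [C=0 | E=∅ | S={0↦-2} | K=[addL(-3) :: subL(-3)]]
→ final value 0

Answer: 0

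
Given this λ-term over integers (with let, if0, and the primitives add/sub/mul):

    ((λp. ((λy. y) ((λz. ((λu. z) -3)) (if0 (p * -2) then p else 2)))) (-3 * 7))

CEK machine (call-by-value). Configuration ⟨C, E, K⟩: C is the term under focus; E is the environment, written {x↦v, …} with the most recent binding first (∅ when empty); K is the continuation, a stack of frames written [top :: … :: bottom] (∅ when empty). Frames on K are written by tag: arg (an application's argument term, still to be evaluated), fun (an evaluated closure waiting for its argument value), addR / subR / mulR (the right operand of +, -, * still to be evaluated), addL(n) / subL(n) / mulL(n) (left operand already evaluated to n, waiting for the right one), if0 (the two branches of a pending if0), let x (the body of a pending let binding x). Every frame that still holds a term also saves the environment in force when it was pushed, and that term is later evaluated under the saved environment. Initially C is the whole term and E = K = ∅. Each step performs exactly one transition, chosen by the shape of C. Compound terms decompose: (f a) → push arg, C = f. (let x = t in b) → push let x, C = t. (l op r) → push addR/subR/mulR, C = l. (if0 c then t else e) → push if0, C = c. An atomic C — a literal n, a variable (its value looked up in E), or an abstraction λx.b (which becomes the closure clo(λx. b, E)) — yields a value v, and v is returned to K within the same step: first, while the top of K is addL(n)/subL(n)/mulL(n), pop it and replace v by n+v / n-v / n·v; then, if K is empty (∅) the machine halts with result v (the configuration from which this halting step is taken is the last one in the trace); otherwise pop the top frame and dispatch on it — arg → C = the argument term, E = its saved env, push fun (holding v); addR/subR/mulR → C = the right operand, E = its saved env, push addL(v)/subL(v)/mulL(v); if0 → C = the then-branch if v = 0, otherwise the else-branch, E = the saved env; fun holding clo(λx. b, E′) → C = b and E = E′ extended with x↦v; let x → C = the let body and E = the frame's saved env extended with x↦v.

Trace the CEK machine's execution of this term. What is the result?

t=0: <C=((λp. ((λy. y) ((λz. ((λu. z) -3)) (if0 (p * -2) then p else 2)))) (-3 * 7)), E=∅, K=∅>
t=1: <C=(λp. ((λy. y) ((λz. ((λu. z) -3)) (if0 (p * -2) then p else 2)))), E=∅, K=[arg]>
t=2: <C=(-3 * 7), E=∅, K=[fun]>
t=3: <C=-3, E=∅, K=[mulR :: fun]>
t=4: <C=7, E=∅, K=[mulL(-3) :: fun]>
t=5: <C=((λy. y) ((λz. ((λu. z) -3)) (if0 (p * -2) then p else 2))), E={p↦-21}, K=∅>
t=6: <C=(λy. y), E={p↦-21}, K=[arg]>
t=7: <C=((λz. ((λu. z) -3)) (if0 (p * -2) then p else 2)), E={p↦-21}, K=[fun]>
t=8: <C=(λz. ((λu. z) -3)), E={p↦-21}, K=[arg :: fun]>
t=9: <C=(if0 (p * -2) then p else 2), E={p↦-21}, K=[fun :: fun]>
t=10: <C=(p * -2), E={p↦-21}, K=[if0 :: fun :: fun]>
t=11: <C=p, E={p↦-21}, K=[mulR :: if0 :: fun :: fun]>
t=12: <C=-2, E={p↦-21}, K=[mulL(-21) :: if0 :: fun :: fun]>
t=13: <C=2, E={p↦-21}, K=[fun :: fun]>
t=14: <C=((λu. z) -3), E={z↦2, p↦-21}, K=[fun]>
t=15: <C=(λu. z), E={z↦2, p↦-21}, K=[arg :: fun]>
t=16: <C=-3, E={z↦2, p↦-21}, K=[fun :: fun]>
t=17: <C=z, E={u↦-3, z↦2, p↦-21}, K=[fun]>
t=18: <C=y, E={y↦2, p↦-21}, K=∅>
→ final value 2

Answer: 2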